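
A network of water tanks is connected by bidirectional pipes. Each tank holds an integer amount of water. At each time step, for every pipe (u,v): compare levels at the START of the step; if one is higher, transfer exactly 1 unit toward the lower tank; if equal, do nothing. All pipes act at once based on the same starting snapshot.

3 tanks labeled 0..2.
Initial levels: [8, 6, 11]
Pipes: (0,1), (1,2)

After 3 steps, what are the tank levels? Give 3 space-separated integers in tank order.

Answer: 8 9 8

Derivation:
Step 1: flows [0->1,2->1] -> levels [7 8 10]
Step 2: flows [1->0,2->1] -> levels [8 8 9]
Step 3: flows [0=1,2->1] -> levels [8 9 8]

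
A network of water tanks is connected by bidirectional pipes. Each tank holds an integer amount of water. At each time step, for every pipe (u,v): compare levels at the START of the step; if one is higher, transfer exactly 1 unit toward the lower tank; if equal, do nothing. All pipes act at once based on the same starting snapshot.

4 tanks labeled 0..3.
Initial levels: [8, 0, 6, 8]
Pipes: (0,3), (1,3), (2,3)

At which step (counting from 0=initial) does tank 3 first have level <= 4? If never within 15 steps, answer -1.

Answer: 7

Derivation:
Step 1: flows [0=3,3->1,3->2] -> levels [8 1 7 6]
Step 2: flows [0->3,3->1,2->3] -> levels [7 2 6 7]
Step 3: flows [0=3,3->1,3->2] -> levels [7 3 7 5]
Step 4: flows [0->3,3->1,2->3] -> levels [6 4 6 6]
Step 5: flows [0=3,3->1,2=3] -> levels [6 5 6 5]
Step 6: flows [0->3,1=3,2->3] -> levels [5 5 5 7]
Step 7: flows [3->0,3->1,3->2] -> levels [6 6 6 4]
Tank 3 first reaches <=4 at step 7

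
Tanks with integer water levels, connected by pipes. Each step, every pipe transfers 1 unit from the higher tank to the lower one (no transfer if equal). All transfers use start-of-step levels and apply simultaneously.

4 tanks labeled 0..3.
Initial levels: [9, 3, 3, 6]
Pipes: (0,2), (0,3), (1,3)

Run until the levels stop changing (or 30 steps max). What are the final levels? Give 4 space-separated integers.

Answer: 4 5 6 6

Derivation:
Step 1: flows [0->2,0->3,3->1] -> levels [7 4 4 6]
Step 2: flows [0->2,0->3,3->1] -> levels [5 5 5 6]
Step 3: flows [0=2,3->0,3->1] -> levels [6 6 5 4]
Step 4: flows [0->2,0->3,1->3] -> levels [4 5 6 6]
Step 5: flows [2->0,3->0,3->1] -> levels [6 6 5 4]
  -> period-2 cycle: step 5 state = step 3 state; never stabilizes
  -> state at step 30: (30-3) mod 2 = 1, same as step 4 -> [4 5 6 6]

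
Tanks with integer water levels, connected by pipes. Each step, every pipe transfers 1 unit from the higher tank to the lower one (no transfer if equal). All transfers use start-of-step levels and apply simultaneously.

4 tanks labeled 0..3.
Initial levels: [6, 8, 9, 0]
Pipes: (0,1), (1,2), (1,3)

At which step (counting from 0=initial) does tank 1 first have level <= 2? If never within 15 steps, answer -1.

Step 1: flows [1->0,2->1,1->3] -> levels [7 7 8 1]
Step 2: flows [0=1,2->1,1->3] -> levels [7 7 7 2]
Step 3: flows [0=1,1=2,1->3] -> levels [7 6 7 3]
Step 4: flows [0->1,2->1,1->3] -> levels [6 7 6 4]
Step 5: flows [1->0,1->2,1->3] -> levels [7 4 7 5]
Step 6: flows [0->1,2->1,3->1] -> levels [6 7 6 4]
  -> period-2 cycle (repeats step 4); tank 1 never drops to <=2
Tank 1 never reaches <=2 within 15 steps

Answer: -1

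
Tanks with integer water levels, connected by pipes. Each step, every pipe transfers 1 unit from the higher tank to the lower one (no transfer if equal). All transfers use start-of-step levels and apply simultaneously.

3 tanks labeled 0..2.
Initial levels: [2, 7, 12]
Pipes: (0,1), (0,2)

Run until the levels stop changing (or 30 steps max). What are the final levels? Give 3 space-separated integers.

Answer: 7 7 7

Derivation:
Step 1: flows [1->0,2->0] -> levels [4 6 11]
Step 2: flows [1->0,2->0] -> levels [6 5 10]
Step 3: flows [0->1,2->0] -> levels [6 6 9]
Step 4: flows [0=1,2->0] -> levels [7 6 8]
Step 5: flows [0->1,2->0] -> levels [7 7 7]
Step 6: flows [0=1,0=2] -> levels [7 7 7]
  -> stable (no change)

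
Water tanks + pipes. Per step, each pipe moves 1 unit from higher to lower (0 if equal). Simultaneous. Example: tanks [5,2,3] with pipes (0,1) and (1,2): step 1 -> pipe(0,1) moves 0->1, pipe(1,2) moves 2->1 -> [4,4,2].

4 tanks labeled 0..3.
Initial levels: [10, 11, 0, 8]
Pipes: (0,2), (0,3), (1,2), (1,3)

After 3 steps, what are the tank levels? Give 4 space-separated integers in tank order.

Step 1: flows [0->2,0->3,1->2,1->3] -> levels [8 9 2 10]
Step 2: flows [0->2,3->0,1->2,3->1] -> levels [8 9 4 8]
Step 3: flows [0->2,0=3,1->2,1->3] -> levels [7 7 6 9]

Answer: 7 7 6 9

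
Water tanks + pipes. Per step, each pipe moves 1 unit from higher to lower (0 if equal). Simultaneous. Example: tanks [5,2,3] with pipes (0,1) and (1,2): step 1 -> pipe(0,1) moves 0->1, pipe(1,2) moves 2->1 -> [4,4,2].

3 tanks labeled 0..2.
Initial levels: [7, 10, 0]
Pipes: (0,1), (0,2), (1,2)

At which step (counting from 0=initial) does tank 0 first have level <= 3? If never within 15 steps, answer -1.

Answer: -1

Derivation:
Step 1: flows [1->0,0->2,1->2] -> levels [7 8 2]
Step 2: flows [1->0,0->2,1->2] -> levels [7 6 4]
Step 3: flows [0->1,0->2,1->2] -> levels [5 6 6]
Step 4: flows [1->0,2->0,1=2] -> levels [7 5 5]
Step 5: flows [0->1,0->2,1=2] -> levels [5 6 6]
  -> period-2 cycle (repeats step 3); tank 0 never drops to <=3
Tank 0 never reaches <=3 within 15 steps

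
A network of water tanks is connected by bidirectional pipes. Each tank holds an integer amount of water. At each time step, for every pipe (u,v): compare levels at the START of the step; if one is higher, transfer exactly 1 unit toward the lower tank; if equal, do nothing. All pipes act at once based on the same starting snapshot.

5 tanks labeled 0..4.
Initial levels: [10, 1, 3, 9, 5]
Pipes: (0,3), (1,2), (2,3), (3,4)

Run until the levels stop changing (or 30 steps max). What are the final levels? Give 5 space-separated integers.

Step 1: flows [0->3,2->1,3->2,3->4] -> levels [9 2 3 8 6]
Step 2: flows [0->3,2->1,3->2,3->4] -> levels [8 3 3 7 7]
Step 3: flows [0->3,1=2,3->2,3=4] -> levels [7 3 4 7 7]
Step 4: flows [0=3,2->1,3->2,3=4] -> levels [7 4 4 6 7]
Step 5: flows [0->3,1=2,3->2,4->3] -> levels [6 4 5 7 6]
Step 6: flows [3->0,2->1,3->2,3->4] -> levels [7 5 5 4 7]
Step 7: flows [0->3,1=2,2->3,4->3] -> levels [6 5 4 7 6]
Step 8: flows [3->0,1->2,3->2,3->4] -> levels [7 4 6 4 7]
Step 9: flows [0->3,2->1,2->3,4->3] -> levels [6 5 4 7 6]
  -> period-2 cycle: step 9 state = step 7 state; never stabilizes
  -> state at step 30: (30-7) mod 2 = 1, same as step 8 -> [7 4 6 4 7]

Answer: 7 4 6 4 7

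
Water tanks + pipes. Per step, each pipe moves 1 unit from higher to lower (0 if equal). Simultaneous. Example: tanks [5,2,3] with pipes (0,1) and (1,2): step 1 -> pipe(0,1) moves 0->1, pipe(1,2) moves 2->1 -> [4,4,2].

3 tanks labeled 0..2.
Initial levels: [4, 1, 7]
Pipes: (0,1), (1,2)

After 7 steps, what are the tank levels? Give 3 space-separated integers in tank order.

Step 1: flows [0->1,2->1] -> levels [3 3 6]
Step 2: flows [0=1,2->1] -> levels [3 4 5]
Step 3: flows [1->0,2->1] -> levels [4 4 4]
Step 4: flows [0=1,1=2] -> levels [4 4 4]
  -> stable; steps 5..7 unchanged -> [4 4 4]

Answer: 4 4 4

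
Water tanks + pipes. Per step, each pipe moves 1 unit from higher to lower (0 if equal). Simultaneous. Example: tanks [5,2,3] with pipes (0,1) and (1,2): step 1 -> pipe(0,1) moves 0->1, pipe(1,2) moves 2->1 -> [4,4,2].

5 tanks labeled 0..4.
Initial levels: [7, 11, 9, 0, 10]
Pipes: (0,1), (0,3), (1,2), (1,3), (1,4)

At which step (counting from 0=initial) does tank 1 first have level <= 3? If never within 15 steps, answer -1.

Step 1: flows [1->0,0->3,1->2,1->3,1->4] -> levels [7 7 10 2 11]
Step 2: flows [0=1,0->3,2->1,1->3,4->1] -> levels [6 8 9 4 10]
Step 3: flows [1->0,0->3,2->1,1->3,4->1] -> levels [6 8 8 6 9]
Step 4: flows [1->0,0=3,1=2,1->3,4->1] -> levels [7 7 8 7 8]
Step 5: flows [0=1,0=3,2->1,1=3,4->1] -> levels [7 9 7 7 7]
Step 6: flows [1->0,0=3,1->2,1->3,1->4] -> levels [8 5 8 8 8]
Step 7: flows [0->1,0=3,2->1,3->1,4->1] -> levels [7 9 7 7 7]
  -> period-2 cycle (repeats step 5); tank 1 never drops to <=3
Tank 1 never reaches <=3 within 15 steps

Answer: -1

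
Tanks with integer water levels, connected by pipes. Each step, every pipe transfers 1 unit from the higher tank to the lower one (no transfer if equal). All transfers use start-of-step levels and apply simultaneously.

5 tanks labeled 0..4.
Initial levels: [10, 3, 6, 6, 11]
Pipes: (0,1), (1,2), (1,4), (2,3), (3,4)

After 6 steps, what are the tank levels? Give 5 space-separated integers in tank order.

Answer: 8 5 8 7 8

Derivation:
Step 1: flows [0->1,2->1,4->1,2=3,4->3] -> levels [9 6 5 7 9]
Step 2: flows [0->1,1->2,4->1,3->2,4->3] -> levels [8 7 7 7 7]
Step 3: flows [0->1,1=2,1=4,2=3,3=4] -> levels [7 8 7 7 7]
Step 4: flows [1->0,1->2,1->4,2=3,3=4] -> levels [8 5 8 7 8]
Step 5: flows [0->1,2->1,4->1,2->3,4->3] -> levels [7 8 6 9 6]
Step 6: flows [1->0,1->2,1->4,3->2,3->4] -> levels [8 5 8 7 8]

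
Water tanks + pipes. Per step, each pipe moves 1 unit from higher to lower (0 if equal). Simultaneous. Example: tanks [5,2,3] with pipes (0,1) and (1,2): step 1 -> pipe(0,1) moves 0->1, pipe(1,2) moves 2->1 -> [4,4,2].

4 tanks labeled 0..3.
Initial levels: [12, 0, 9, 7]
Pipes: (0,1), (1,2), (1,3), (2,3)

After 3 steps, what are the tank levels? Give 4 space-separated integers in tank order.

Step 1: flows [0->1,2->1,3->1,2->3] -> levels [11 3 7 7]
Step 2: flows [0->1,2->1,3->1,2=3] -> levels [10 6 6 6]
Step 3: flows [0->1,1=2,1=3,2=3] -> levels [9 7 6 6]

Answer: 9 7 6 6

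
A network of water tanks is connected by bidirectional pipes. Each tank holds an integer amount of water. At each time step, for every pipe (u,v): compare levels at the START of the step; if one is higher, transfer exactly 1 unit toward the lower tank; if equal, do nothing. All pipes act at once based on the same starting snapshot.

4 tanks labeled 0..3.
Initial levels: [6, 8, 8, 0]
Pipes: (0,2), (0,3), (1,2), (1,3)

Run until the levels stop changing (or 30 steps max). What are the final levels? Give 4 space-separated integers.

Answer: 7 7 4 4

Derivation:
Step 1: flows [2->0,0->3,1=2,1->3] -> levels [6 7 7 2]
Step 2: flows [2->0,0->3,1=2,1->3] -> levels [6 6 6 4]
Step 3: flows [0=2,0->3,1=2,1->3] -> levels [5 5 6 6]
Step 4: flows [2->0,3->0,2->1,3->1] -> levels [7 7 4 4]
Step 5: flows [0->2,0->3,1->2,1->3] -> levels [5 5 6 6]
  -> period-2 cycle: step 5 state = step 3 state; never stabilizes
  -> state at step 30: (30-3) mod 2 = 1, same as step 4 -> [7 7 4 4]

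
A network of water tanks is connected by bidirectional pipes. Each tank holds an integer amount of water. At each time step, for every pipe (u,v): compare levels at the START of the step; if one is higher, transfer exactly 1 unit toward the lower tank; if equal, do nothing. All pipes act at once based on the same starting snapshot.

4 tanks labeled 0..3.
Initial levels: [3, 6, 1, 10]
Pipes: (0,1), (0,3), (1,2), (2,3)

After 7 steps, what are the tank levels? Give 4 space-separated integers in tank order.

Answer: 5 6 5 4

Derivation:
Step 1: flows [1->0,3->0,1->2,3->2] -> levels [5 4 3 8]
Step 2: flows [0->1,3->0,1->2,3->2] -> levels [5 4 5 6]
Step 3: flows [0->1,3->0,2->1,3->2] -> levels [5 6 5 4]
Step 4: flows [1->0,0->3,1->2,2->3] -> levels [5 4 5 6]
  -> period-2 cycle: step 4 state = step 2 state
  -> state at step 7: (7-2) mod 2 = 1, same as step 3 -> [5 6 5 4]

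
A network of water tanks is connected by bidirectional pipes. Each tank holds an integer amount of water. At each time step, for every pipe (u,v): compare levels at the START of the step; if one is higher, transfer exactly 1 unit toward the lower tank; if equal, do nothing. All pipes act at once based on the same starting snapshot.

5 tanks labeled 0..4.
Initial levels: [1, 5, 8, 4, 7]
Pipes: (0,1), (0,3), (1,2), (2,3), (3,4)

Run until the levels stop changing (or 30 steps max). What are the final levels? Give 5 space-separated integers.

Answer: 4 6 4 6 5

Derivation:
Step 1: flows [1->0,3->0,2->1,2->3,4->3] -> levels [3 5 6 5 6]
Step 2: flows [1->0,3->0,2->1,2->3,4->3] -> levels [5 5 4 6 5]
Step 3: flows [0=1,3->0,1->2,3->2,3->4] -> levels [6 4 6 3 6]
Step 4: flows [0->1,0->3,2->1,2->3,4->3] -> levels [4 6 4 6 5]
Step 5: flows [1->0,3->0,1->2,3->2,3->4] -> levels [6 4 6 3 6]
  -> period-2 cycle: step 5 state = step 3 state; never stabilizes
  -> state at step 30: (30-3) mod 2 = 1, same as step 4 -> [4 6 4 6 5]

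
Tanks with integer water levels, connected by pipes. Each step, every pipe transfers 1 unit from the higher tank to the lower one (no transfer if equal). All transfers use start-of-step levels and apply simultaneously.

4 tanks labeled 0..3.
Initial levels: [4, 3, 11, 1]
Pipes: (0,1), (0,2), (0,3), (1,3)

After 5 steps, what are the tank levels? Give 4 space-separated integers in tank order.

Step 1: flows [0->1,2->0,0->3,1->3] -> levels [3 3 10 3]
Step 2: flows [0=1,2->0,0=3,1=3] -> levels [4 3 9 3]
Step 3: flows [0->1,2->0,0->3,1=3] -> levels [3 4 8 4]
Step 4: flows [1->0,2->0,3->0,1=3] -> levels [6 3 7 3]
Step 5: flows [0->1,2->0,0->3,1=3] -> levels [5 4 6 4]

Answer: 5 4 6 4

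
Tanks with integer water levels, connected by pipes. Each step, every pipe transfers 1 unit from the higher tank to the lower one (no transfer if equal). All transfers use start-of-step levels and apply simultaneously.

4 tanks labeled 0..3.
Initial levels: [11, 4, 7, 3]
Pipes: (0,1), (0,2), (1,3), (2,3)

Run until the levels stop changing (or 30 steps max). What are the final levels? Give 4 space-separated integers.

Step 1: flows [0->1,0->2,1->3,2->3] -> levels [9 4 7 5]
Step 2: flows [0->1,0->2,3->1,2->3] -> levels [7 6 7 5]
Step 3: flows [0->1,0=2,1->3,2->3] -> levels [6 6 6 7]
Step 4: flows [0=1,0=2,3->1,3->2] -> levels [6 7 7 5]
Step 5: flows [1->0,2->0,1->3,2->3] -> levels [8 5 5 7]
Step 6: flows [0->1,0->2,3->1,3->2] -> levels [6 7 7 5]
  -> period-2 cycle: step 6 state = step 4 state; never stabilizes
  -> state at step 30: (30-4) mod 2 = 0, same as step 4 -> [6 7 7 5]

Answer: 6 7 7 5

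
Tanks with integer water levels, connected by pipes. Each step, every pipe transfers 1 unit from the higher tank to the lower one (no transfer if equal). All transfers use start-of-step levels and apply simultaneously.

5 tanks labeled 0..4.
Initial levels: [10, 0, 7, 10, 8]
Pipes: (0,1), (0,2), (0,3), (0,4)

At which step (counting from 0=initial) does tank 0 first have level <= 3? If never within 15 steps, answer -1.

Answer: -1

Derivation:
Step 1: flows [0->1,0->2,0=3,0->4] -> levels [7 1 8 10 9]
Step 2: flows [0->1,2->0,3->0,4->0] -> levels [9 2 7 9 8]
Step 3: flows [0->1,0->2,0=3,0->4] -> levels [6 3 8 9 9]
Step 4: flows [0->1,2->0,3->0,4->0] -> levels [8 4 7 8 8]
Step 5: flows [0->1,0->2,0=3,0=4] -> levels [6 5 8 8 8]
Step 6: flows [0->1,2->0,3->0,4->0] -> levels [8 6 7 7 7]
Step 7: flows [0->1,0->2,0->3,0->4] -> levels [4 7 8 8 8]
Step 8: flows [1->0,2->0,3->0,4->0] -> levels [8 6 7 7 7]
  -> period-2 cycle (repeats step 6); tank 0 never drops to <=3
Tank 0 never reaches <=3 within 15 steps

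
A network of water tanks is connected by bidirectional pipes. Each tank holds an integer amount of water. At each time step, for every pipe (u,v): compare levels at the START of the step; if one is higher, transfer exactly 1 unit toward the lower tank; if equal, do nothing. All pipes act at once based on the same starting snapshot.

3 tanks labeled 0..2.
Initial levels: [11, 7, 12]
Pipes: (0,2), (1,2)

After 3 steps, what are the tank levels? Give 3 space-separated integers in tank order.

Answer: 10 10 10

Derivation:
Step 1: flows [2->0,2->1] -> levels [12 8 10]
Step 2: flows [0->2,2->1] -> levels [11 9 10]
Step 3: flows [0->2,2->1] -> levels [10 10 10]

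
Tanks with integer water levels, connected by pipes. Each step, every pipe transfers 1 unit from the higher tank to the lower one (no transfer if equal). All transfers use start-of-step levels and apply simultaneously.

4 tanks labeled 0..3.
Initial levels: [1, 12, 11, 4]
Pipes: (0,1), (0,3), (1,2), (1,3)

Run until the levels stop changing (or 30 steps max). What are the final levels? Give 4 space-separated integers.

Step 1: flows [1->0,3->0,1->2,1->3] -> levels [3 9 12 4]
Step 2: flows [1->0,3->0,2->1,1->3] -> levels [5 8 11 4]
Step 3: flows [1->0,0->3,2->1,1->3] -> levels [5 7 10 6]
Step 4: flows [1->0,3->0,2->1,1->3] -> levels [7 6 9 6]
Step 5: flows [0->1,0->3,2->1,1=3] -> levels [5 8 8 7]
Step 6: flows [1->0,3->0,1=2,1->3] -> levels [7 6 8 7]
Step 7: flows [0->1,0=3,2->1,3->1] -> levels [6 9 7 6]
Step 8: flows [1->0,0=3,1->2,1->3] -> levels [7 6 8 7]
  -> period-2 cycle: step 8 state = step 6 state; never stabilizes
  -> state at step 30: (30-6) mod 2 = 0, same as step 6 -> [7 6 8 7]

Answer: 7 6 8 7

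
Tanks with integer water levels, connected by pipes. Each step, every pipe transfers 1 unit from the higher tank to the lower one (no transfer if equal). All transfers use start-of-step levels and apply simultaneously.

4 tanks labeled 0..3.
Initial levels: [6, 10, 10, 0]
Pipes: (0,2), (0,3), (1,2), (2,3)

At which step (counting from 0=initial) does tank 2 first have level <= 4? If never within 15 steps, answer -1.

Answer: -1

Derivation:
Step 1: flows [2->0,0->3,1=2,2->3] -> levels [6 10 8 2]
Step 2: flows [2->0,0->3,1->2,2->3] -> levels [6 9 7 4]
Step 3: flows [2->0,0->3,1->2,2->3] -> levels [6 8 6 6]
Step 4: flows [0=2,0=3,1->2,2=3] -> levels [6 7 7 6]
Step 5: flows [2->0,0=3,1=2,2->3] -> levels [7 7 5 7]
Step 6: flows [0->2,0=3,1->2,3->2] -> levels [6 6 8 6]
Step 7: flows [2->0,0=3,2->1,2->3] -> levels [7 7 5 7]
  -> period-2 cycle (repeats step 5); tank 2 never drops to <=4
Tank 2 never reaches <=4 within 15 steps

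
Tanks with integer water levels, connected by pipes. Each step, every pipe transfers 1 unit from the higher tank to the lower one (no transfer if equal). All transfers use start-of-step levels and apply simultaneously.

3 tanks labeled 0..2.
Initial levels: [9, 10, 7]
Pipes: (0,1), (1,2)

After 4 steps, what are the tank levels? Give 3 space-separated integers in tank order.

Step 1: flows [1->0,1->2] -> levels [10 8 8]
Step 2: flows [0->1,1=2] -> levels [9 9 8]
Step 3: flows [0=1,1->2] -> levels [9 8 9]
Step 4: flows [0->1,2->1] -> levels [8 10 8]

Answer: 8 10 8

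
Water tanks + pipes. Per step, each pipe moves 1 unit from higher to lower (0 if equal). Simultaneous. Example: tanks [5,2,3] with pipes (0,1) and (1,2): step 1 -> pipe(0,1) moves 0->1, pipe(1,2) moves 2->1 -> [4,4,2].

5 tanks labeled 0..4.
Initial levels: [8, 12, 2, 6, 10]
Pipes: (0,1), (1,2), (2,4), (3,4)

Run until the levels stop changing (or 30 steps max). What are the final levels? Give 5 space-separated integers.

Answer: 8 7 9 8 6

Derivation:
Step 1: flows [1->0,1->2,4->2,4->3] -> levels [9 10 4 7 8]
Step 2: flows [1->0,1->2,4->2,4->3] -> levels [10 8 6 8 6]
Step 3: flows [0->1,1->2,2=4,3->4] -> levels [9 8 7 7 7]
Step 4: flows [0->1,1->2,2=4,3=4] -> levels [8 8 8 7 7]
Step 5: flows [0=1,1=2,2->4,3=4] -> levels [8 8 7 7 8]
Step 6: flows [0=1,1->2,4->2,4->3] -> levels [8 7 9 8 6]
Step 7: flows [0->1,2->1,2->4,3->4] -> levels [7 9 7 7 8]
Step 8: flows [1->0,1->2,4->2,4->3] -> levels [8 7 9 8 6]
  -> period-2 cycle: step 8 state = step 6 state; never stabilizes
  -> state at step 30: (30-6) mod 2 = 0, same as step 6 -> [8 7 9 8 6]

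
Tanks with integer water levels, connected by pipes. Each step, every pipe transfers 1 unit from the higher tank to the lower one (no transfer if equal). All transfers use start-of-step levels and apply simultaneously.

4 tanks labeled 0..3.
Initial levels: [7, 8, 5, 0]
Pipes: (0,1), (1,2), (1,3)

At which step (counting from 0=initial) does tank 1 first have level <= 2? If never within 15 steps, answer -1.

Step 1: flows [1->0,1->2,1->3] -> levels [8 5 6 1]
Step 2: flows [0->1,2->1,1->3] -> levels [7 6 5 2]
Step 3: flows [0->1,1->2,1->3] -> levels [6 5 6 3]
Step 4: flows [0->1,2->1,1->3] -> levels [5 6 5 4]
Step 5: flows [1->0,1->2,1->3] -> levels [6 3 6 5]
Step 6: flows [0->1,2->1,3->1] -> levels [5 6 5 4]
  -> period-2 cycle (repeats step 4); tank 1 never drops to <=2
Tank 1 never reaches <=2 within 15 steps

Answer: -1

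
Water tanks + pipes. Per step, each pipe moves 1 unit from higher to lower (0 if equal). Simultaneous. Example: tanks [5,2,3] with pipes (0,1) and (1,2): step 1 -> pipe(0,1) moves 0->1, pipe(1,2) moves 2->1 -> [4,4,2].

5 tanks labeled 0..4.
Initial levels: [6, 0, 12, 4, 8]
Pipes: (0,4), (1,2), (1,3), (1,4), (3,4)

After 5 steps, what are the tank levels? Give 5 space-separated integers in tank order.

Step 1: flows [4->0,2->1,3->1,4->1,4->3] -> levels [7 3 11 4 5]
Step 2: flows [0->4,2->1,3->1,4->1,4->3] -> levels [6 6 10 4 4]
Step 3: flows [0->4,2->1,1->3,1->4,3=4] -> levels [5 5 9 5 6]
Step 4: flows [4->0,2->1,1=3,4->1,4->3] -> levels [6 7 8 6 3]
Step 5: flows [0->4,2->1,1->3,1->4,3->4] -> levels [5 6 7 6 6]

Answer: 5 6 7 6 6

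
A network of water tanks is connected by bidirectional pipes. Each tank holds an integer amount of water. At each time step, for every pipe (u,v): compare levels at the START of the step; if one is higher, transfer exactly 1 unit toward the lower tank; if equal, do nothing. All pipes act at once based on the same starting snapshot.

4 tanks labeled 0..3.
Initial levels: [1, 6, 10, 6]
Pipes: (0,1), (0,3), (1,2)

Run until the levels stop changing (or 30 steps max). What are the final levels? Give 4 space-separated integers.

Answer: 7 5 6 5

Derivation:
Step 1: flows [1->0,3->0,2->1] -> levels [3 6 9 5]
Step 2: flows [1->0,3->0,2->1] -> levels [5 6 8 4]
Step 3: flows [1->0,0->3,2->1] -> levels [5 6 7 5]
Step 4: flows [1->0,0=3,2->1] -> levels [6 6 6 5]
Step 5: flows [0=1,0->3,1=2] -> levels [5 6 6 6]
Step 6: flows [1->0,3->0,1=2] -> levels [7 5 6 5]
Step 7: flows [0->1,0->3,2->1] -> levels [5 7 5 6]
Step 8: flows [1->0,3->0,1->2] -> levels [7 5 6 5]
  -> period-2 cycle: step 8 state = step 6 state; never stabilizes
  -> state at step 30: (30-6) mod 2 = 0, same as step 6 -> [7 5 6 5]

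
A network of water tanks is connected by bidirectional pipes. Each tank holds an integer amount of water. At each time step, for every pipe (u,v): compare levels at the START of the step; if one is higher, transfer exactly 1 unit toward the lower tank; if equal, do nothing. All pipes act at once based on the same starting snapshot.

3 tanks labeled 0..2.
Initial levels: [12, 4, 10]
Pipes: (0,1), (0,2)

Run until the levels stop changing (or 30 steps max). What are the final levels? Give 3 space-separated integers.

Answer: 10 8 8

Derivation:
Step 1: flows [0->1,0->2] -> levels [10 5 11]
Step 2: flows [0->1,2->0] -> levels [10 6 10]
Step 3: flows [0->1,0=2] -> levels [9 7 10]
Step 4: flows [0->1,2->0] -> levels [9 8 9]
Step 5: flows [0->1,0=2] -> levels [8 9 9]
Step 6: flows [1->0,2->0] -> levels [10 8 8]
Step 7: flows [0->1,0->2] -> levels [8 9 9]
  -> period-2 cycle: step 7 state = step 5 state; never stabilizes
  -> state at step 30: (30-5) mod 2 = 1, same as step 6 -> [10 8 8]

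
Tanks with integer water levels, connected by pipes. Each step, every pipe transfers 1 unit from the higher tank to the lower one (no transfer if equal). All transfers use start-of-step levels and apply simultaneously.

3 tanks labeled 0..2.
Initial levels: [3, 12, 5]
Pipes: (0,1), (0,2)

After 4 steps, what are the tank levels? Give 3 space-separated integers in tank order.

Answer: 6 8 6

Derivation:
Step 1: flows [1->0,2->0] -> levels [5 11 4]
Step 2: flows [1->0,0->2] -> levels [5 10 5]
Step 3: flows [1->0,0=2] -> levels [6 9 5]
Step 4: flows [1->0,0->2] -> levels [6 8 6]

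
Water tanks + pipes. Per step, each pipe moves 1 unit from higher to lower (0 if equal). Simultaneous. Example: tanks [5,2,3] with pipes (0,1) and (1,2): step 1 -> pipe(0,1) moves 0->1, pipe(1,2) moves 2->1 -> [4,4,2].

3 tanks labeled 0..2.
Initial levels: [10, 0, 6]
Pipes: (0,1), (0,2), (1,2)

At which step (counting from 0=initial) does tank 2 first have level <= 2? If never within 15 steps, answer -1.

Answer: -1

Derivation:
Step 1: flows [0->1,0->2,2->1] -> levels [8 2 6]
Step 2: flows [0->1,0->2,2->1] -> levels [6 4 6]
Step 3: flows [0->1,0=2,2->1] -> levels [5 6 5]
Step 4: flows [1->0,0=2,1->2] -> levels [6 4 6]
  -> period-2 cycle (repeats step 2); tank 2 never drops to <=2
Tank 2 never reaches <=2 within 15 steps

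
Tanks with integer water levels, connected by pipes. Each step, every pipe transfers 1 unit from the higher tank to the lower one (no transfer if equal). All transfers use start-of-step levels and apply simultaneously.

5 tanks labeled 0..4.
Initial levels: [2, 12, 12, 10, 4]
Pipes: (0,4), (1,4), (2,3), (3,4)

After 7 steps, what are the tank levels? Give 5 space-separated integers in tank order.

Answer: 7 7 9 7 10

Derivation:
Step 1: flows [4->0,1->4,2->3,3->4] -> levels [3 11 11 10 5]
Step 2: flows [4->0,1->4,2->3,3->4] -> levels [4 10 10 10 6]
Step 3: flows [4->0,1->4,2=3,3->4] -> levels [5 9 10 9 7]
Step 4: flows [4->0,1->4,2->3,3->4] -> levels [6 8 9 9 8]
Step 5: flows [4->0,1=4,2=3,3->4] -> levels [7 8 9 8 8]
Step 6: flows [4->0,1=4,2->3,3=4] -> levels [8 8 8 9 7]
Step 7: flows [0->4,1->4,3->2,3->4] -> levels [7 7 9 7 10]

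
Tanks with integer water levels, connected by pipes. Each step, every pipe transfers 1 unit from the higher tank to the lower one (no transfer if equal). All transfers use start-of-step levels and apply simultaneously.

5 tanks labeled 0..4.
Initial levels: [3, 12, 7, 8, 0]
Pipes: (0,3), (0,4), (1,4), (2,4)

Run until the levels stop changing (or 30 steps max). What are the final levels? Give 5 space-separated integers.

Step 1: flows [3->0,0->4,1->4,2->4] -> levels [3 11 6 7 3]
Step 2: flows [3->0,0=4,1->4,2->4] -> levels [4 10 5 6 5]
Step 3: flows [3->0,4->0,1->4,2=4] -> levels [6 9 5 5 5]
Step 4: flows [0->3,0->4,1->4,2=4] -> levels [4 8 5 6 7]
Step 5: flows [3->0,4->0,1->4,4->2] -> levels [6 7 6 5 6]
Step 6: flows [0->3,0=4,1->4,2=4] -> levels [5 6 6 6 7]
Step 7: flows [3->0,4->0,4->1,4->2] -> levels [7 7 7 5 4]
Step 8: flows [0->3,0->4,1->4,2->4] -> levels [5 6 6 6 7]
  -> period-2 cycle: step 8 state = step 6 state; never stabilizes
  -> state at step 30: (30-6) mod 2 = 0, same as step 6 -> [5 6 6 6 7]

Answer: 5 6 6 6 7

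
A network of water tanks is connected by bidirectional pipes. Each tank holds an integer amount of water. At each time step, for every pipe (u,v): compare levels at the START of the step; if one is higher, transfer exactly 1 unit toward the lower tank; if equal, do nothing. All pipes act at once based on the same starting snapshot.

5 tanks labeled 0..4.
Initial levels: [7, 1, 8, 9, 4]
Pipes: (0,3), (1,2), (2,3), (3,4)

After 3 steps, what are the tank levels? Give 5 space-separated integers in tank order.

Step 1: flows [3->0,2->1,3->2,3->4] -> levels [8 2 8 6 5]
Step 2: flows [0->3,2->1,2->3,3->4] -> levels [7 3 6 7 6]
Step 3: flows [0=3,2->1,3->2,3->4] -> levels [7 4 6 5 7]

Answer: 7 4 6 5 7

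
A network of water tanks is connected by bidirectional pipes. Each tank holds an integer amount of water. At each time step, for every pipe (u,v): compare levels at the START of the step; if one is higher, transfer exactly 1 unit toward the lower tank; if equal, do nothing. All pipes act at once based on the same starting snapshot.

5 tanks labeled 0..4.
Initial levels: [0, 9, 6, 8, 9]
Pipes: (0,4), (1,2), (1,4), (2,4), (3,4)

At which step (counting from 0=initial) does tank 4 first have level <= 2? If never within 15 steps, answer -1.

Answer: -1

Derivation:
Step 1: flows [4->0,1->2,1=4,4->2,4->3] -> levels [1 8 8 9 6]
Step 2: flows [4->0,1=2,1->4,2->4,3->4] -> levels [2 7 7 8 8]
Step 3: flows [4->0,1=2,4->1,4->2,3=4] -> levels [3 8 8 8 5]
Step 4: flows [4->0,1=2,1->4,2->4,3->4] -> levels [4 7 7 7 7]
Step 5: flows [4->0,1=2,1=4,2=4,3=4] -> levels [5 7 7 7 6]
Step 6: flows [4->0,1=2,1->4,2->4,3->4] -> levels [6 6 6 6 8]
Step 7: flows [4->0,1=2,4->1,4->2,4->3] -> levels [7 7 7 7 4]
Step 8: flows [0->4,1=2,1->4,2->4,3->4] -> levels [6 6 6 6 8]
  -> period-2 cycle (repeats step 6); tank 4 never drops to <=2
Tank 4 never reaches <=2 within 15 steps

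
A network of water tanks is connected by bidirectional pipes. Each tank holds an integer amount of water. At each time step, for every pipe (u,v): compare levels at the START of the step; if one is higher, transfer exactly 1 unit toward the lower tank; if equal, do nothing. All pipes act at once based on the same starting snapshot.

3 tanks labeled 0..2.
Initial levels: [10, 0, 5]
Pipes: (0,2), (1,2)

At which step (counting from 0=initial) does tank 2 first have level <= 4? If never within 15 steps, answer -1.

Step 1: flows [0->2,2->1] -> levels [9 1 5]
Step 2: flows [0->2,2->1] -> levels [8 2 5]
Step 3: flows [0->2,2->1] -> levels [7 3 5]
Step 4: flows [0->2,2->1] -> levels [6 4 5]
Step 5: flows [0->2,2->1] -> levels [5 5 5]
Step 6: flows [0=2,1=2] -> levels [5 5 5]
  -> stable; tank 2 stays at 5 > 4
Tank 2 never reaches <=4 within 15 steps

Answer: -1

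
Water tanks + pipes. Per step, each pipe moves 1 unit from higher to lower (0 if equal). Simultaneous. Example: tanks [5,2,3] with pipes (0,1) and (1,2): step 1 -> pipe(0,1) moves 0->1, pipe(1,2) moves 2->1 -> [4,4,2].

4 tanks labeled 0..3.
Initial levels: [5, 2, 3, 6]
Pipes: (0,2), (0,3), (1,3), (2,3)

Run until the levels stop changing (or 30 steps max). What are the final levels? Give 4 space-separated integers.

Step 1: flows [0->2,3->0,3->1,3->2] -> levels [5 3 5 3]
Step 2: flows [0=2,0->3,1=3,2->3] -> levels [4 3 4 5]
Step 3: flows [0=2,3->0,3->1,3->2] -> levels [5 4 5 2]
Step 4: flows [0=2,0->3,1->3,2->3] -> levels [4 3 4 5]
  -> period-2 cycle: step 4 state = step 2 state; never stabilizes
  -> state at step 30: (30-2) mod 2 = 0, same as step 2 -> [4 3 4 5]

Answer: 4 3 4 5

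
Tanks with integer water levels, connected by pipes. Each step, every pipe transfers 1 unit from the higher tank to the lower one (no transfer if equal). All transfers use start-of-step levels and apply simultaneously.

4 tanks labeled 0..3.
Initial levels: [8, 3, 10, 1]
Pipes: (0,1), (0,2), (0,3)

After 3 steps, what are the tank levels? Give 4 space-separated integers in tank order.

Step 1: flows [0->1,2->0,0->3] -> levels [7 4 9 2]
Step 2: flows [0->1,2->0,0->3] -> levels [6 5 8 3]
Step 3: flows [0->1,2->0,0->3] -> levels [5 6 7 4]

Answer: 5 6 7 4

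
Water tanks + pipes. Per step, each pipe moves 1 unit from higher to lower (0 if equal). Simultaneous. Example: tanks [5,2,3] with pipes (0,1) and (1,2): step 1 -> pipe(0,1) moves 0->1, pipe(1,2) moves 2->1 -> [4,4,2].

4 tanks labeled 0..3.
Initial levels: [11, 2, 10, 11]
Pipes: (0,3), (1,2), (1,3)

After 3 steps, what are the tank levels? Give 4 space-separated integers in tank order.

Answer: 10 8 7 9

Derivation:
Step 1: flows [0=3,2->1,3->1] -> levels [11 4 9 10]
Step 2: flows [0->3,2->1,3->1] -> levels [10 6 8 10]
Step 3: flows [0=3,2->1,3->1] -> levels [10 8 7 9]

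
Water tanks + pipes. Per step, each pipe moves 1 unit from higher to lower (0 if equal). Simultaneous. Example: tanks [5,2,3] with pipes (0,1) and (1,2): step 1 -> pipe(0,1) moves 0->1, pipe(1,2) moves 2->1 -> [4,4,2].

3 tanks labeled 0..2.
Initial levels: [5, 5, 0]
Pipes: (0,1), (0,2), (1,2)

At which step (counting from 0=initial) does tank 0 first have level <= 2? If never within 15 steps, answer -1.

Step 1: flows [0=1,0->2,1->2] -> levels [4 4 2]
Step 2: flows [0=1,0->2,1->2] -> levels [3 3 4]
Step 3: flows [0=1,2->0,2->1] -> levels [4 4 2]
  -> period-2 cycle (repeats step 1); tank 0 never drops to <=2
Tank 0 never reaches <=2 within 15 steps

Answer: -1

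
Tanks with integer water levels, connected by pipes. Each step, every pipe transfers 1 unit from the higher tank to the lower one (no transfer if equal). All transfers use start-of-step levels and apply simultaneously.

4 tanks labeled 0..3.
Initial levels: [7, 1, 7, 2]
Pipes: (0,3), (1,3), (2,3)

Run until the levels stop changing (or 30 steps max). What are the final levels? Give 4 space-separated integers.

Step 1: flows [0->3,3->1,2->3] -> levels [6 2 6 3]
Step 2: flows [0->3,3->1,2->3] -> levels [5 3 5 4]
Step 3: flows [0->3,3->1,2->3] -> levels [4 4 4 5]
Step 4: flows [3->0,3->1,3->2] -> levels [5 5 5 2]
Step 5: flows [0->3,1->3,2->3] -> levels [4 4 4 5]
  -> period-2 cycle: step 5 state = step 3 state; never stabilizes
  -> state at step 30: (30-3) mod 2 = 1, same as step 4 -> [5 5 5 2]

Answer: 5 5 5 2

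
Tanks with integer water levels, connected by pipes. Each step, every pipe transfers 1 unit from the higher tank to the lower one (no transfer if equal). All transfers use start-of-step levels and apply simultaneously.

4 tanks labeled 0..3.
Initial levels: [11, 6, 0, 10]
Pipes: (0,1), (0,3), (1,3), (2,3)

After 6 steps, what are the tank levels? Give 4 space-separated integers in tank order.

Answer: 8 8 6 5

Derivation:
Step 1: flows [0->1,0->3,3->1,3->2] -> levels [9 8 1 9]
Step 2: flows [0->1,0=3,3->1,3->2] -> levels [8 10 2 7]
Step 3: flows [1->0,0->3,1->3,3->2] -> levels [8 8 3 8]
Step 4: flows [0=1,0=3,1=3,3->2] -> levels [8 8 4 7]
Step 5: flows [0=1,0->3,1->3,3->2] -> levels [7 7 5 8]
Step 6: flows [0=1,3->0,3->1,3->2] -> levels [8 8 6 5]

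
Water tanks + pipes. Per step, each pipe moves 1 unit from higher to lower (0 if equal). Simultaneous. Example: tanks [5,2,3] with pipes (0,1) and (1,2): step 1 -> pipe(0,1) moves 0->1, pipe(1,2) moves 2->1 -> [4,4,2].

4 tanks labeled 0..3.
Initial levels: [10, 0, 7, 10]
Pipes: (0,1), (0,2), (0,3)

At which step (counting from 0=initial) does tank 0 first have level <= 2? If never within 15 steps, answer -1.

Answer: -1

Derivation:
Step 1: flows [0->1,0->2,0=3] -> levels [8 1 8 10]
Step 2: flows [0->1,0=2,3->0] -> levels [8 2 8 9]
Step 3: flows [0->1,0=2,3->0] -> levels [8 3 8 8]
Step 4: flows [0->1,0=2,0=3] -> levels [7 4 8 8]
Step 5: flows [0->1,2->0,3->0] -> levels [8 5 7 7]
Step 6: flows [0->1,0->2,0->3] -> levels [5 6 8 8]
Step 7: flows [1->0,2->0,3->0] -> levels [8 5 7 7]
  -> period-2 cycle (repeats step 5); tank 0 never drops to <=2
Tank 0 never reaches <=2 within 15 steps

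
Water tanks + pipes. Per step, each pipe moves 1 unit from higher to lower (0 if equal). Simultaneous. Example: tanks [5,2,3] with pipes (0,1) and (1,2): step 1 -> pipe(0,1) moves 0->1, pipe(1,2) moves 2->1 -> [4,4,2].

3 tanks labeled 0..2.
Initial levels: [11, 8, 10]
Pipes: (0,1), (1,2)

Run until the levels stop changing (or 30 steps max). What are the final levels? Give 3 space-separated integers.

Answer: 10 9 10

Derivation:
Step 1: flows [0->1,2->1] -> levels [10 10 9]
Step 2: flows [0=1,1->2] -> levels [10 9 10]
Step 3: flows [0->1,2->1] -> levels [9 11 9]
Step 4: flows [1->0,1->2] -> levels [10 9 10]
  -> period-2 cycle: step 4 state = step 2 state; never stabilizes
  -> state at step 30: (30-2) mod 2 = 0, same as step 2 -> [10 9 10]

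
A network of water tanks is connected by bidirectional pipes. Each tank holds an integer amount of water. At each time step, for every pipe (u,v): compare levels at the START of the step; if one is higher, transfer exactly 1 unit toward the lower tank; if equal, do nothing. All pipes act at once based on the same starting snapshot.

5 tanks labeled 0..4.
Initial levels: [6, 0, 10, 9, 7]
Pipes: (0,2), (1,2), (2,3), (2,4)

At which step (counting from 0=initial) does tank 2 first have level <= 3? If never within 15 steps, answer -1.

Answer: -1

Derivation:
Step 1: flows [2->0,2->1,2->3,2->4] -> levels [7 1 6 10 8]
Step 2: flows [0->2,2->1,3->2,4->2] -> levels [6 2 8 9 7]
Step 3: flows [2->0,2->1,3->2,2->4] -> levels [7 3 6 8 8]
Step 4: flows [0->2,2->1,3->2,4->2] -> levels [6 4 8 7 7]
Step 5: flows [2->0,2->1,2->3,2->4] -> levels [7 5 4 8 8]
Step 6: flows [0->2,1->2,3->2,4->2] -> levels [6 4 8 7 7]
  -> period-2 cycle (repeats step 4); tank 2 never drops to <=3
Tank 2 never reaches <=3 within 15 steps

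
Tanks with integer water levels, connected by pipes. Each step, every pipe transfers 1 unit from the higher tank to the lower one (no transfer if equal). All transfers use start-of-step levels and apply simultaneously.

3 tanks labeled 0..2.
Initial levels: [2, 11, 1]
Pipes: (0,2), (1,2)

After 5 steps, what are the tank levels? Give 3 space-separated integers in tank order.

Answer: 4 6 4

Derivation:
Step 1: flows [0->2,1->2] -> levels [1 10 3]
Step 2: flows [2->0,1->2] -> levels [2 9 3]
Step 3: flows [2->0,1->2] -> levels [3 8 3]
Step 4: flows [0=2,1->2] -> levels [3 7 4]
Step 5: flows [2->0,1->2] -> levels [4 6 4]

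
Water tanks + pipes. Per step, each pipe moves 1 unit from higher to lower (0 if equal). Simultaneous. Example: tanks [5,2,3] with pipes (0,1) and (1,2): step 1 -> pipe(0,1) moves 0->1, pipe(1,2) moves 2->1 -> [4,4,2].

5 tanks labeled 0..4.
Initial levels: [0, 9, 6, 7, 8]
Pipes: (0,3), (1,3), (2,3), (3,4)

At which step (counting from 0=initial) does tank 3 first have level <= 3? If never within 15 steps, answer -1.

Answer: -1

Derivation:
Step 1: flows [3->0,1->3,3->2,4->3] -> levels [1 8 7 7 7]
Step 2: flows [3->0,1->3,2=3,3=4] -> levels [2 7 7 7 7]
Step 3: flows [3->0,1=3,2=3,3=4] -> levels [3 7 7 6 7]
Step 4: flows [3->0,1->3,2->3,4->3] -> levels [4 6 6 8 6]
Step 5: flows [3->0,3->1,3->2,3->4] -> levels [5 7 7 4 7]
Step 6: flows [0->3,1->3,2->3,4->3] -> levels [4 6 6 8 6]
  -> period-2 cycle (repeats step 4); tank 3 never drops to <=3
Tank 3 never reaches <=3 within 15 steps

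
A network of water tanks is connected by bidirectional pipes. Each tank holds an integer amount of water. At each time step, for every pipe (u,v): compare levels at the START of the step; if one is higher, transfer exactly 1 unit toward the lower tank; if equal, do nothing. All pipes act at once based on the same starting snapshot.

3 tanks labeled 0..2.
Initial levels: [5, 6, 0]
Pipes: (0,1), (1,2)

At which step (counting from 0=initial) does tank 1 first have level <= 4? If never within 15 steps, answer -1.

Answer: 1

Derivation:
Step 1: flows [1->0,1->2] -> levels [6 4 1]
Tank 1 first reaches <=4 at step 1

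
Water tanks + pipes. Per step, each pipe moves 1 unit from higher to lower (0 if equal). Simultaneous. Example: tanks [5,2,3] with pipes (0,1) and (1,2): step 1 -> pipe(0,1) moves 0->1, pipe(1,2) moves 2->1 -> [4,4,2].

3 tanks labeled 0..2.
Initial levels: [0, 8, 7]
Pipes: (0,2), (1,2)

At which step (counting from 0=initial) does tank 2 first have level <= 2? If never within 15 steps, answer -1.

Answer: -1

Derivation:
Step 1: flows [2->0,1->2] -> levels [1 7 7]
Step 2: flows [2->0,1=2] -> levels [2 7 6]
Step 3: flows [2->0,1->2] -> levels [3 6 6]
Step 4: flows [2->0,1=2] -> levels [4 6 5]
Step 5: flows [2->0,1->2] -> levels [5 5 5]
Step 6: flows [0=2,1=2] -> levels [5 5 5]
  -> stable; tank 2 stays at 5 > 2
Tank 2 never reaches <=2 within 15 steps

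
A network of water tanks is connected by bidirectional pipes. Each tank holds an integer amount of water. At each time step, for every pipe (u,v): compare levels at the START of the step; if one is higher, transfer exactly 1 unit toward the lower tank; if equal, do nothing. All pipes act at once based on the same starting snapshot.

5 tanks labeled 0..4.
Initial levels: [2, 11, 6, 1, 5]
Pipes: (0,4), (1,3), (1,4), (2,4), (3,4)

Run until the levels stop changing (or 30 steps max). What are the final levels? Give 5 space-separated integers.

Answer: 5 6 5 6 3

Derivation:
Step 1: flows [4->0,1->3,1->4,2->4,4->3] -> levels [3 9 5 3 5]
Step 2: flows [4->0,1->3,1->4,2=4,4->3] -> levels [4 7 5 5 4]
Step 3: flows [0=4,1->3,1->4,2->4,3->4] -> levels [4 5 4 5 7]
Step 4: flows [4->0,1=3,4->1,4->2,4->3] -> levels [5 6 5 6 3]
Step 5: flows [0->4,1=3,1->4,2->4,3->4] -> levels [4 5 4 5 7]
  -> period-2 cycle: step 5 state = step 3 state; never stabilizes
  -> state at step 30: (30-3) mod 2 = 1, same as step 4 -> [5 6 5 6 3]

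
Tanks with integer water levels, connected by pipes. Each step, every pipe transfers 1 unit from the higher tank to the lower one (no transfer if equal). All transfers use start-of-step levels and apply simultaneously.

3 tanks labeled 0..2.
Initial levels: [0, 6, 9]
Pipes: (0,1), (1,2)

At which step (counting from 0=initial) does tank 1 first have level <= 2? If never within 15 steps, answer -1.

Step 1: flows [1->0,2->1] -> levels [1 6 8]
Step 2: flows [1->0,2->1] -> levels [2 6 7]
Step 3: flows [1->0,2->1] -> levels [3 6 6]
Step 4: flows [1->0,1=2] -> levels [4 5 6]
Step 5: flows [1->0,2->1] -> levels [5 5 5]
Step 6: flows [0=1,1=2] -> levels [5 5 5]
  -> stable; tank 1 stays at 5 > 2
Tank 1 never reaches <=2 within 15 steps

Answer: -1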